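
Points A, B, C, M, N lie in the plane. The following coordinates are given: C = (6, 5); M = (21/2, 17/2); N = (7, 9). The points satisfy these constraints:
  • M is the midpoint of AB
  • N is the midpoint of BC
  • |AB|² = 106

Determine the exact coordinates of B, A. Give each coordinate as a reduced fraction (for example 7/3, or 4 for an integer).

1. B_x = 8  [B = 2·N−C = 2·(7, 9)−(6, 5)]
2. B_y = 13  [B = 2·N−C = 2·(7, 9)−(6, 5)]
   so B = (8, 13)
3. A_x = 13  [A = 2·M−B = 2·(21/2, 17/2)−(8, 13)]
4. A_y = 4  [A = 2·M−B = 2·(21/2, 17/2)−(8, 13)]
   so A = (13, 4)

B = (8, 13)
A = (13, 4)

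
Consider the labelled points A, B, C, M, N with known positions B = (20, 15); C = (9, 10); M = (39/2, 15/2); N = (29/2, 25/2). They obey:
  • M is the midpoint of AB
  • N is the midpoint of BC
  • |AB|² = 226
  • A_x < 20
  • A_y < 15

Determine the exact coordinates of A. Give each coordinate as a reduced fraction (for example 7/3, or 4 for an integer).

1. A_x = 19  [A = 2·M−B = 2·(39/2, 15/2)−(20, 15)]
2. A_y = 0  [A = 2·M−B = 2·(39/2, 15/2)−(20, 15)]
   so A = (19, 0)

A = (19, 0)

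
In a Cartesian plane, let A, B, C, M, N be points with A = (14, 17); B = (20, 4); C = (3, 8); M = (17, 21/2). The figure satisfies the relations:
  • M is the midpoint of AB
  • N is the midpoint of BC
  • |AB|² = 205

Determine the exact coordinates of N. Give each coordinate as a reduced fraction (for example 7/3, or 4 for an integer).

N = (23/2, 6)

1. N_x = 23/2  [2·N = B+C = (20, 4)+(3, 8)]
2. N_y = 6  [2·N = B+C = (20, 4)+(3, 8)]
   so N = (23/2, 6)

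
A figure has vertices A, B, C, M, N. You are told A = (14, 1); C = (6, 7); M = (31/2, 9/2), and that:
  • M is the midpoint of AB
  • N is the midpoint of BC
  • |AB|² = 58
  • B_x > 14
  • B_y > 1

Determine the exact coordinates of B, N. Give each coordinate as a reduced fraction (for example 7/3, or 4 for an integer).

B = (17, 8)
N = (23/2, 15/2)

1. B_x = 17  [B = 2·M−A = 2·(31/2, 9/2)−(14, 1)]
2. B_y = 8  [B = 2·M−A = 2·(31/2, 9/2)−(14, 1)]
   so B = (17, 8)
3. N_x = 23/2  [2·N = B+C = (17, 8)+(6, 7)]
4. N_y = 15/2  [2·N = B+C = (17, 8)+(6, 7)]
   so N = (23/2, 15/2)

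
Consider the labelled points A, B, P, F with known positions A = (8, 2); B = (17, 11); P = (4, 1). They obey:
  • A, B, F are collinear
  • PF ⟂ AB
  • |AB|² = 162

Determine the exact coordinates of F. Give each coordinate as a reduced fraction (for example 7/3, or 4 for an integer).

F = (11/2, -1/2)

1. F_x = 11/2  [[A, B, F are collinear ⇒ -9x+9y+54=0] ∩ [PF ⟂ AB ⇒ 9x+9y-45=0]]
2. F_y = -1/2  [[A, B, F are collinear ⇒ -9x+9y+54=0] ∩ [PF ⟂ AB ⇒ 9x+9y-45=0]]
   so F = (11/2, -1/2)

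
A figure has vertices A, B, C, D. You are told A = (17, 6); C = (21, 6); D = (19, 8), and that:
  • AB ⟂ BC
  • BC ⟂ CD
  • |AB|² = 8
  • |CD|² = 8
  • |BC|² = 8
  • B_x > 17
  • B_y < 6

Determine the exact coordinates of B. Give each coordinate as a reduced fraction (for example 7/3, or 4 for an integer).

1. B_x = 19  [[BC ⟂ CD ⇒ 2x-2y-30=0] ∩ [|B−(17, 6)|²=8]]
2. B_y = 4  [[BC ⟂ CD ⇒ 2x-2y-30=0] ∩ [|B−(17, 6)|²=8]]
   so B = (19, 4)

B = (19, 4)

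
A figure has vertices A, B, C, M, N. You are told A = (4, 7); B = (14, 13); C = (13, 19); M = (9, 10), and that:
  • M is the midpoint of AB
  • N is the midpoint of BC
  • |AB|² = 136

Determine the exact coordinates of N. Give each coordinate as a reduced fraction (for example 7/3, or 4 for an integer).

1. N_x = 27/2  [2·N = B+C = (14, 13)+(13, 19)]
2. N_y = 16  [2·N = B+C = (14, 13)+(13, 19)]
   so N = (27/2, 16)

N = (27/2, 16)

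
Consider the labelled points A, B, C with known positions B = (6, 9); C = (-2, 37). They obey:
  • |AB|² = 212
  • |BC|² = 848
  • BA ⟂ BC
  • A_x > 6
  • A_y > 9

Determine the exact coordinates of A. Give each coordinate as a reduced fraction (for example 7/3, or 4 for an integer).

A = (20, 13)

1. A_x = 20  [[BA ⟂ BC ⇒ -8x+28y-204=0] ∩ [|A−(6, 9)|²=212]]
2. A_y = 13  [[BA ⟂ BC ⇒ -8x+28y-204=0] ∩ [|A−(6, 9)|²=212]]
   so A = (20, 13)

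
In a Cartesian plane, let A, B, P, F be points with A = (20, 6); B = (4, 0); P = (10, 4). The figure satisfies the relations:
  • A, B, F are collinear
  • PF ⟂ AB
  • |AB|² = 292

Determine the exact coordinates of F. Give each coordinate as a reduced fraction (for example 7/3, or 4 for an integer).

F = (772/73, 180/73)

1. F_x = 772/73  [[A, B, F are collinear ⇒ 6x-16y-24=0] ∩ [PF ⟂ AB ⇒ -16x-6y+184=0]]
2. F_y = 180/73  [[A, B, F are collinear ⇒ 6x-16y-24=0] ∩ [PF ⟂ AB ⇒ -16x-6y+184=0]]
   so F = (772/73, 180/73)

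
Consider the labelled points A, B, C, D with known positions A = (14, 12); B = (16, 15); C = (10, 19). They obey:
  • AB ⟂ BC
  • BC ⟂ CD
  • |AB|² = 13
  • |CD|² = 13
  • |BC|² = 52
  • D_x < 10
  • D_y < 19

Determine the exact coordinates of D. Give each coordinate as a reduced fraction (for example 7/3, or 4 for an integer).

D = (8, 16)

1. D_x = 8  [[BC ⟂ CD ⇒ -6x+4y-16=0] ∩ [|D−(10, 19)|²=13]]
2. D_y = 16  [[BC ⟂ CD ⇒ -6x+4y-16=0] ∩ [|D−(10, 19)|²=13]]
   so D = (8, 16)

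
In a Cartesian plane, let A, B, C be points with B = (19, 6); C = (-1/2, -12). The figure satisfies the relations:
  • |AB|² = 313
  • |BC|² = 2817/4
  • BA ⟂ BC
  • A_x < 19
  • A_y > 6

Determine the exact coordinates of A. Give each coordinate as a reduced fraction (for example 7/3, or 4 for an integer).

1. A_x = 7  [[BA ⟂ BC ⇒ -39/2x-18y+957/2=0] ∩ [|A−(19, 6)|²=313]]
2. A_y = 19  [[BA ⟂ BC ⇒ -39/2x-18y+957/2=0] ∩ [|A−(19, 6)|²=313]]
   so A = (7, 19)

A = (7, 19)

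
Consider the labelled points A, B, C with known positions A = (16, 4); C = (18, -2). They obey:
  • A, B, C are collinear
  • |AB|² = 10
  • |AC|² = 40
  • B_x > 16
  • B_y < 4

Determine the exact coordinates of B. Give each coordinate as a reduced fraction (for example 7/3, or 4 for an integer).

B = (17, 1)

1. B_x = 17  [[A, B, C are collinear ⇒ -6x-2y+104=0] ∩ [|B−(16, 4)|²=10]]
2. B_y = 1  [[A, B, C are collinear ⇒ -6x-2y+104=0] ∩ [|B−(16, 4)|²=10]]
   so B = (17, 1)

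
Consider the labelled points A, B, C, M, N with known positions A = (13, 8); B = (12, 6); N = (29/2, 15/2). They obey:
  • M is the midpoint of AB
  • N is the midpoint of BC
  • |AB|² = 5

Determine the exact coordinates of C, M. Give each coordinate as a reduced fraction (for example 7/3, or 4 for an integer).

C = (17, 9)
M = (25/2, 7)

1. M_x = 25/2  [2·M = A+B = (13, 8)+(12, 6)]
2. M_y = 7  [2·M = A+B = (13, 8)+(12, 6)]
   so M = (25/2, 7)
3. C_x = 17  [C = 2·N−B = 2·(29/2, 15/2)−(12, 6)]
4. C_y = 9  [C = 2·N−B = 2·(29/2, 15/2)−(12, 6)]
   so C = (17, 9)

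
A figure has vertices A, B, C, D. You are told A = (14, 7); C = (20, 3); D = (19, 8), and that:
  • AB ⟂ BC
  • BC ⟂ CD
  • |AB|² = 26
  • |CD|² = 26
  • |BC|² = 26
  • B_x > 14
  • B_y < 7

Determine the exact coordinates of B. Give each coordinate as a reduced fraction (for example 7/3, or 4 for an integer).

1. B_x = 15  [[BC ⟂ CD ⇒ 1x-5y-5=0] ∩ [|B−(14, 7)|²=26]]
2. B_y = 2  [[BC ⟂ CD ⇒ 1x-5y-5=0] ∩ [|B−(14, 7)|²=26]]
   so B = (15, 2)

B = (15, 2)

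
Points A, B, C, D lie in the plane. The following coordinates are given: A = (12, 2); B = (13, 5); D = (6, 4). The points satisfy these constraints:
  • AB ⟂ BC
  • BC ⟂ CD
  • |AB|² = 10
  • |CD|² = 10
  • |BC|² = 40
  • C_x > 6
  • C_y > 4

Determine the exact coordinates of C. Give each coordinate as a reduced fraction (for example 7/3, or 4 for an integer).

C = (7, 7)

1. C_x = 7  [[AB ⟂ BC ⇒ 1x+3y-28=0] ∩ [|C−(6, 4)|²=10]]
2. C_y = 7  [[AB ⟂ BC ⇒ 1x+3y-28=0] ∩ [|C−(6, 4)|²=10]]
   so C = (7, 7)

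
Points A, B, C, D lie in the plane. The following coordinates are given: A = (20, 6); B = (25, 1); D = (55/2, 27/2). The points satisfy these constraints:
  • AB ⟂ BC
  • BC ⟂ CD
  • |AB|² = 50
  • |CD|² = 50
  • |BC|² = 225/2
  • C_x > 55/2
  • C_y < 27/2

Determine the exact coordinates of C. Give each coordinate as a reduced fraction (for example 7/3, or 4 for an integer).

1. C_x = 65/2  [[AB ⟂ BC ⇒ 5x-5y-120=0] ∩ [|C−(55/2, 27/2)|²=50]]
2. C_y = 17/2  [[AB ⟂ BC ⇒ 5x-5y-120=0] ∩ [|C−(55/2, 27/2)|²=50]]
   so C = (65/2, 17/2)

C = (65/2, 17/2)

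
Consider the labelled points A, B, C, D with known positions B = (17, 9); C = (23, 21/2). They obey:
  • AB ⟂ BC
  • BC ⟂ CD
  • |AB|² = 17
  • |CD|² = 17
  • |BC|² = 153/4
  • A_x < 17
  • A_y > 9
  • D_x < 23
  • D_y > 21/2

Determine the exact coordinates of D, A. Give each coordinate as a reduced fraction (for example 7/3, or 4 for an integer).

1. D_x = 22  [[BC ⟂ CD ⇒ 6x+3/2y-615/4=0] ∩ [|D−(23, 21/2)|²=17]]
2. D_y = 29/2  [[BC ⟂ CD ⇒ 6x+3/2y-615/4=0] ∩ [|D−(23, 21/2)|²=17]]
   so D = (22, 29/2)
3. A_x = 16  [[AB ⟂ BC ⇒ -6x-3/2y+231/2=0] ∩ [|A−(17, 9)|²=17]]
4. A_y = 13  [[AB ⟂ BC ⇒ -6x-3/2y+231/2=0] ∩ [|A−(17, 9)|²=17]]
   so A = (16, 13)

D = (22, 29/2)
A = (16, 13)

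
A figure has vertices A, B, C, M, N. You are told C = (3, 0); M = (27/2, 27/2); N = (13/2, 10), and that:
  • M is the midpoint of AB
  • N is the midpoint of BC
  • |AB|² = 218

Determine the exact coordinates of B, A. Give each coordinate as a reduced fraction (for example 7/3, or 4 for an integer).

1. B_x = 10  [B = 2·N−C = 2·(13/2, 10)−(3, 0)]
2. B_y = 20  [B = 2·N−C = 2·(13/2, 10)−(3, 0)]
   so B = (10, 20)
3. A_x = 17  [A = 2·M−B = 2·(27/2, 27/2)−(10, 20)]
4. A_y = 7  [A = 2·M−B = 2·(27/2, 27/2)−(10, 20)]
   so A = (17, 7)

B = (10, 20)
A = (17, 7)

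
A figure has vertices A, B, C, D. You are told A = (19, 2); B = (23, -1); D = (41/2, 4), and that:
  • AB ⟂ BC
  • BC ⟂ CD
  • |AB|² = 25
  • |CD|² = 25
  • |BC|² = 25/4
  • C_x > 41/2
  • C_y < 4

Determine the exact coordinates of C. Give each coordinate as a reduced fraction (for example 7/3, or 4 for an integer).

C = (49/2, 1)

1. C_x = 49/2  [[AB ⟂ BC ⇒ 4x-3y-95=0] ∩ [|C−(41/2, 4)|²=25]]
2. C_y = 1  [[AB ⟂ BC ⇒ 4x-3y-95=0] ∩ [|C−(41/2, 4)|²=25]]
   so C = (49/2, 1)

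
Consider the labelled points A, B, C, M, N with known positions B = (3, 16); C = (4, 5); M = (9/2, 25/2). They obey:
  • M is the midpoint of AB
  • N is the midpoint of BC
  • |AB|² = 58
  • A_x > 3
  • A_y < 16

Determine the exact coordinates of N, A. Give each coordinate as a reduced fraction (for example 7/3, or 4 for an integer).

N = (7/2, 21/2)
A = (6, 9)

1. A_x = 6  [A = 2·M−B = 2·(9/2, 25/2)−(3, 16)]
2. A_y = 9  [A = 2·M−B = 2·(9/2, 25/2)−(3, 16)]
   so A = (6, 9)
3. N_x = 7/2  [2·N = B+C = (3, 16)+(4, 5)]
4. N_y = 21/2  [2·N = B+C = (3, 16)+(4, 5)]
   so N = (7/2, 21/2)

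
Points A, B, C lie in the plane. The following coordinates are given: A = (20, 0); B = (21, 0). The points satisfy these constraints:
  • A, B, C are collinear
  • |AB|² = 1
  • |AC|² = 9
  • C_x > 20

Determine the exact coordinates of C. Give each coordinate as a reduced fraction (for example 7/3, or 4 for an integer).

C = (23, 0)

1. C_x = 23  [[A, B, C are collinear ⇒ 1y=0] ∩ [|C−(20, 0)|²=9]]
2. C_y = 0  [[A, B, C are collinear ⇒ 1y=0] ∩ [|C−(20, 0)|²=9]]
   so C = (23, 0)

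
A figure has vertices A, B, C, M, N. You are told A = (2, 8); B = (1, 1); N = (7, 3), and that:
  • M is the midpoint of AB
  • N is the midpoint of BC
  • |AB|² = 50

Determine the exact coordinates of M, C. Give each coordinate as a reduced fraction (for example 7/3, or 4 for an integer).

M = (3/2, 9/2)
C = (13, 5)

1. M_x = 3/2  [2·M = A+B = (2, 8)+(1, 1)]
2. M_y = 9/2  [2·M = A+B = (2, 8)+(1, 1)]
   so M = (3/2, 9/2)
3. C_x = 13  [C = 2·N−B = 2·(7, 3)−(1, 1)]
4. C_y = 5  [C = 2·N−B = 2·(7, 3)−(1, 1)]
   so C = (13, 5)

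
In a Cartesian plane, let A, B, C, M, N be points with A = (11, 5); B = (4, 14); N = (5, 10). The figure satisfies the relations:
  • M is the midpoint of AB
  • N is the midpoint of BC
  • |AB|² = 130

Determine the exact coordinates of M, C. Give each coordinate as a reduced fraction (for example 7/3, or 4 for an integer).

M = (15/2, 19/2)
C = (6, 6)

1. M_x = 15/2  [2·M = A+B = (11, 5)+(4, 14)]
2. M_y = 19/2  [2·M = A+B = (11, 5)+(4, 14)]
   so M = (15/2, 19/2)
3. C_x = 6  [C = 2·N−B = 2·(5, 10)−(4, 14)]
4. C_y = 6  [C = 2·N−B = 2·(5, 10)−(4, 14)]
   so C = (6, 6)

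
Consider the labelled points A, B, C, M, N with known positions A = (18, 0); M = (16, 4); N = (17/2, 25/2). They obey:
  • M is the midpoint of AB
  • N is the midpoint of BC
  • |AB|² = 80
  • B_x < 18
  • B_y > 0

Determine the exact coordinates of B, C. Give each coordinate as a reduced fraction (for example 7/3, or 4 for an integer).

1. B_x = 14  [B = 2·M−A = 2·(16, 4)−(18, 0)]
2. B_y = 8  [B = 2·M−A = 2·(16, 4)−(18, 0)]
   so B = (14, 8)
3. C_x = 3  [C = 2·N−B = 2·(17/2, 25/2)−(14, 8)]
4. C_y = 17  [C = 2·N−B = 2·(17/2, 25/2)−(14, 8)]
   so C = (3, 17)

B = (14, 8)
C = (3, 17)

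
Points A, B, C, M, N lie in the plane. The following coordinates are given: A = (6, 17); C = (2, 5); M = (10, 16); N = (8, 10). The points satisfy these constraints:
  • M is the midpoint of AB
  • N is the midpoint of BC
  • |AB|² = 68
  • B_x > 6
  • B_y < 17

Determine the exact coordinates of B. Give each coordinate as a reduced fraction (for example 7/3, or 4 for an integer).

B = (14, 15)

1. B_x = 14  [B = 2·M−A = 2·(10, 16)−(6, 17)]
2. B_y = 15  [B = 2·M−A = 2·(10, 16)−(6, 17)]
   so B = (14, 15)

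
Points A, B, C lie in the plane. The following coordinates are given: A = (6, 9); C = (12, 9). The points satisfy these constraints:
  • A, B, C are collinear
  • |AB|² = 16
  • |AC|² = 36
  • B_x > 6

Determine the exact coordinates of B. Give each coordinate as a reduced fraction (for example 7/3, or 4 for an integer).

B = (10, 9)

1. B_x = 10  [[A, B, C are collinear ⇒ -6y+54=0] ∩ [|B−(6, 9)|²=16]]
2. B_y = 9  [[A, B, C are collinear ⇒ -6y+54=0] ∩ [|B−(6, 9)|²=16]]
   so B = (10, 9)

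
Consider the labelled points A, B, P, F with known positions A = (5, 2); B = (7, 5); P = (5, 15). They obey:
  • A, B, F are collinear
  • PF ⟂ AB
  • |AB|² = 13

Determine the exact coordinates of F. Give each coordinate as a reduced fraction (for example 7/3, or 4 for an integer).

F = (11, 11)

1. F_x = 11  [[A, B, F are collinear ⇒ -3x+2y+11=0] ∩ [PF ⟂ AB ⇒ 2x+3y-55=0]]
2. F_y = 11  [[A, B, F are collinear ⇒ -3x+2y+11=0] ∩ [PF ⟂ AB ⇒ 2x+3y-55=0]]
   so F = (11, 11)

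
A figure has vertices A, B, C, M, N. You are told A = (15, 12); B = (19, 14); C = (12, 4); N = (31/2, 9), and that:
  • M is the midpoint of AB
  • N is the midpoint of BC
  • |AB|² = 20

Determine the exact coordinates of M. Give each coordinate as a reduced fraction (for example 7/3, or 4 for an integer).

1. M_x = 17  [2·M = A+B = (15, 12)+(19, 14)]
2. M_y = 13  [2·M = A+B = (15, 12)+(19, 14)]
   so M = (17, 13)

M = (17, 13)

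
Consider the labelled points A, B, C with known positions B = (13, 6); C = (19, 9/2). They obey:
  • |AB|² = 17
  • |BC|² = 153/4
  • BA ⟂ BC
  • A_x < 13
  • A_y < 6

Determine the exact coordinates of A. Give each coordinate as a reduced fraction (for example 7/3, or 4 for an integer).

A = (12, 2)

1. A_x = 12  [[BA ⟂ BC ⇒ 6x-3/2y-69=0] ∩ [|A−(13, 6)|²=17]]
2. A_y = 2  [[BA ⟂ BC ⇒ 6x-3/2y-69=0] ∩ [|A−(13, 6)|²=17]]
   so A = (12, 2)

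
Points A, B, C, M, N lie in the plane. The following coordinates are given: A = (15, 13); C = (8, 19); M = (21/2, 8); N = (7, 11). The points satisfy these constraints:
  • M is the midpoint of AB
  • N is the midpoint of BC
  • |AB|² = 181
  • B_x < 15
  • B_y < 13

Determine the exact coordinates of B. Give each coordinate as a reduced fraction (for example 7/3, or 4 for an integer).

B = (6, 3)

1. B_x = 6  [B = 2·M−A = 2·(21/2, 8)−(15, 13)]
2. B_y = 3  [B = 2·M−A = 2·(21/2, 8)−(15, 13)]
   so B = (6, 3)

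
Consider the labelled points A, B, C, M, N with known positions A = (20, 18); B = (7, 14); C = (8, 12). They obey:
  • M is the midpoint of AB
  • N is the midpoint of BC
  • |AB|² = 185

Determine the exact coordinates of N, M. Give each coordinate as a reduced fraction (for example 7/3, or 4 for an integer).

N = (15/2, 13)
M = (27/2, 16)

1. M_x = 27/2  [2·M = A+B = (20, 18)+(7, 14)]
2. M_y = 16  [2·M = A+B = (20, 18)+(7, 14)]
   so M = (27/2, 16)
3. N_x = 15/2  [2·N = B+C = (7, 14)+(8, 12)]
4. N_y = 13  [2·N = B+C = (7, 14)+(8, 12)]
   so N = (15/2, 13)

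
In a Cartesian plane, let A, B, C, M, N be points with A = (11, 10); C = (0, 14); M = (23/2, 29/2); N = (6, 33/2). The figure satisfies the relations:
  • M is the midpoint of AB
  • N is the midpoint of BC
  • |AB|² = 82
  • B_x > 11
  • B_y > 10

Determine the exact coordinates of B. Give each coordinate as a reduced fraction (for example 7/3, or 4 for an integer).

B = (12, 19)

1. B_x = 12  [B = 2·M−A = 2·(23/2, 29/2)−(11, 10)]
2. B_y = 19  [B = 2·M−A = 2·(23/2, 29/2)−(11, 10)]
   so B = (12, 19)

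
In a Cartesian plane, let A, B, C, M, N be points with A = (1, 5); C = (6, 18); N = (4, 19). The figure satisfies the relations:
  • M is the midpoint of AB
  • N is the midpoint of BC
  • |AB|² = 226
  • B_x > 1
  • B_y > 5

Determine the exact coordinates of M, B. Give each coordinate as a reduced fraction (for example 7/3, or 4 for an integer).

M = (3/2, 25/2)
B = (2, 20)

1. B_x = 2  [B = 2·N−C = 2·(4, 19)−(6, 18)]
2. B_y = 20  [B = 2·N−C = 2·(4, 19)−(6, 18)]
   so B = (2, 20)
3. M_x = 3/2  [2·M = A+B = (1, 5)+(2, 20)]
4. M_y = 25/2  [2·M = A+B = (1, 5)+(2, 20)]
   so M = (3/2, 25/2)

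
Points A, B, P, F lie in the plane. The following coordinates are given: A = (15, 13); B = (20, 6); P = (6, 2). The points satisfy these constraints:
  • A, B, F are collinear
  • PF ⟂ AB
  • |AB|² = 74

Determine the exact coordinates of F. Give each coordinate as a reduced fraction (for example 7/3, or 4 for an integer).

1. F_x = 635/37  [[A, B, F are collinear ⇒ 7x+5y-170=0] ∩ [PF ⟂ AB ⇒ 5x-7y-16=0]]
2. F_y = 369/37  [[A, B, F are collinear ⇒ 7x+5y-170=0] ∩ [PF ⟂ AB ⇒ 5x-7y-16=0]]
   so F = (635/37, 369/37)

F = (635/37, 369/37)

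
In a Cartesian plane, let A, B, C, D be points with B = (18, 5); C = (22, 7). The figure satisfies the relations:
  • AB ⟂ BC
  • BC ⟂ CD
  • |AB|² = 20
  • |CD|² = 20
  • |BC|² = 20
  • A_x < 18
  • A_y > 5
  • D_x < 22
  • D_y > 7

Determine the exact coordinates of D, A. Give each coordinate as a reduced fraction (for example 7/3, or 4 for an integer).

1. D_x = 20  [[BC ⟂ CD ⇒ 4x+2y-102=0] ∩ [|D−(22, 7)|²=20]]
2. D_y = 11  [[BC ⟂ CD ⇒ 4x+2y-102=0] ∩ [|D−(22, 7)|²=20]]
   so D = (20, 11)
3. A_x = 16  [[AB ⟂ BC ⇒ -4x-2y+82=0] ∩ [|A−(18, 5)|²=20]]
4. A_y = 9  [[AB ⟂ BC ⇒ -4x-2y+82=0] ∩ [|A−(18, 5)|²=20]]
   so A = (16, 9)

D = (20, 11)
A = (16, 9)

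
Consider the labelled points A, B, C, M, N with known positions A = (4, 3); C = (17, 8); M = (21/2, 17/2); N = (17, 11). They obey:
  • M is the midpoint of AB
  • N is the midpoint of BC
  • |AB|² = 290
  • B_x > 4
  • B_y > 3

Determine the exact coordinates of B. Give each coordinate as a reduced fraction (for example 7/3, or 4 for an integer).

B = (17, 14)

1. B_x = 17  [B = 2·M−A = 2·(21/2, 17/2)−(4, 3)]
2. B_y = 14  [B = 2·M−A = 2·(21/2, 17/2)−(4, 3)]
   so B = (17, 14)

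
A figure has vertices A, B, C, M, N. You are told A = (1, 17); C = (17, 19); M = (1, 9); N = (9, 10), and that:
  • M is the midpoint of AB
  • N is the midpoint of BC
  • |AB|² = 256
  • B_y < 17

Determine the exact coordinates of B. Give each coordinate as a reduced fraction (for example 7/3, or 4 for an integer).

B = (1, 1)

1. B_x = 1  [B = 2·M−A = 2·(1, 9)−(1, 17)]
2. B_y = 1  [B = 2·M−A = 2·(1, 9)−(1, 17)]
   so B = (1, 1)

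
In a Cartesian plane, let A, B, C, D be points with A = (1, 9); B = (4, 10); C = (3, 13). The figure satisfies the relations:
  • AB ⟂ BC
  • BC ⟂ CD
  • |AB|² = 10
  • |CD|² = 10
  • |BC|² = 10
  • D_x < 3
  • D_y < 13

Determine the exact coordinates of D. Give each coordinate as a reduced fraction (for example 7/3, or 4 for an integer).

D = (0, 12)

1. D_x = 0  [[BC ⟂ CD ⇒ -1x+3y-36=0] ∩ [|D−(3, 13)|²=10]]
2. D_y = 12  [[BC ⟂ CD ⇒ -1x+3y-36=0] ∩ [|D−(3, 13)|²=10]]
   so D = (0, 12)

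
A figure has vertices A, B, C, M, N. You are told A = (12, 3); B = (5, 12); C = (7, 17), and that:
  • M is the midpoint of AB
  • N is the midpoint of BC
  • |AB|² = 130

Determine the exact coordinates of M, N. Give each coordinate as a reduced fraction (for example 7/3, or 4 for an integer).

M = (17/2, 15/2)
N = (6, 29/2)

1. M_x = 17/2  [2·M = A+B = (12, 3)+(5, 12)]
2. M_y = 15/2  [2·M = A+B = (12, 3)+(5, 12)]
   so M = (17/2, 15/2)
3. N_x = 6  [2·N = B+C = (5, 12)+(7, 17)]
4. N_y = 29/2  [2·N = B+C = (5, 12)+(7, 17)]
   so N = (6, 29/2)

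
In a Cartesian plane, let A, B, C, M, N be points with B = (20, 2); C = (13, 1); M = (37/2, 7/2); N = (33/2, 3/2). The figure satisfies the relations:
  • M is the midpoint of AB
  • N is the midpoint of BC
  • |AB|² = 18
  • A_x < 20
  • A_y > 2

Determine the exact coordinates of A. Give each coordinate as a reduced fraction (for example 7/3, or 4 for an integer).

A = (17, 5)

1. A_x = 17  [A = 2·M−B = 2·(37/2, 7/2)−(20, 2)]
2. A_y = 5  [A = 2·M−B = 2·(37/2, 7/2)−(20, 2)]
   so A = (17, 5)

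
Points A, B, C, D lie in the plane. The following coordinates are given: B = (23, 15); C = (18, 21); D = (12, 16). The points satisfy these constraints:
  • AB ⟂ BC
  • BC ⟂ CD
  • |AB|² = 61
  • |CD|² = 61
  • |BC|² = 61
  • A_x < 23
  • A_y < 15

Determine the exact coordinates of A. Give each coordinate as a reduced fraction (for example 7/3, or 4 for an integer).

A = (17, 10)

1. A_x = 17  [[AB ⟂ BC ⇒ 5x-6y-25=0] ∩ [|A−(23, 15)|²=61]]
2. A_y = 10  [[AB ⟂ BC ⇒ 5x-6y-25=0] ∩ [|A−(23, 15)|²=61]]
   so A = (17, 10)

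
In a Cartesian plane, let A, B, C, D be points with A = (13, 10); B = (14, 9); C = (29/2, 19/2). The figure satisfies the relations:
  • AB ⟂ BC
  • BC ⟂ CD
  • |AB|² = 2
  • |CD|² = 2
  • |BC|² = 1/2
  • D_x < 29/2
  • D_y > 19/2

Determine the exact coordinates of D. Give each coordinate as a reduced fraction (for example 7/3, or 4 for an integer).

D = (27/2, 21/2)

1. D_x = 27/2  [[BC ⟂ CD ⇒ 1/2x+1/2y-12=0] ∩ [|D−(29/2, 19/2)|²=2]]
2. D_y = 21/2  [[BC ⟂ CD ⇒ 1/2x+1/2y-12=0] ∩ [|D−(29/2, 19/2)|²=2]]
   so D = (27/2, 21/2)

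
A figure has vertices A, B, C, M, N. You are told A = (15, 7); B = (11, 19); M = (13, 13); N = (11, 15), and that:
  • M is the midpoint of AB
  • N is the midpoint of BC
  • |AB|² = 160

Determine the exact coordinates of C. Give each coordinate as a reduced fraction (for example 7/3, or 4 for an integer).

C = (11, 11)

1. C_x = 11  [C = 2·N−B = 2·(11, 15)−(11, 19)]
2. C_y = 11  [C = 2·N−B = 2·(11, 15)−(11, 19)]
   so C = (11, 11)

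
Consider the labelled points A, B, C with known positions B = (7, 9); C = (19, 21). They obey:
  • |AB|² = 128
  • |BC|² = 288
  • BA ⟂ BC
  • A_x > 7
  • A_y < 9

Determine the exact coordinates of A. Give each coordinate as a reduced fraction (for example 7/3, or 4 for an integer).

1. A_x = 15  [[BA ⟂ BC ⇒ 12x+12y-192=0] ∩ [|A−(7, 9)|²=128]]
2. A_y = 1  [[BA ⟂ BC ⇒ 12x+12y-192=0] ∩ [|A−(7, 9)|²=128]]
   so A = (15, 1)

A = (15, 1)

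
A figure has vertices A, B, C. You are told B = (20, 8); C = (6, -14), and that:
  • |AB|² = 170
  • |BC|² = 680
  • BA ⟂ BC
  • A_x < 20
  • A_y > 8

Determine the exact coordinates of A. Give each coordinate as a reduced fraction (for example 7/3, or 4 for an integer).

A = (9, 15)

1. A_x = 9  [[BA ⟂ BC ⇒ -14x-22y+456=0] ∩ [|A−(20, 8)|²=170]]
2. A_y = 15  [[BA ⟂ BC ⇒ -14x-22y+456=0] ∩ [|A−(20, 8)|²=170]]
   so A = (9, 15)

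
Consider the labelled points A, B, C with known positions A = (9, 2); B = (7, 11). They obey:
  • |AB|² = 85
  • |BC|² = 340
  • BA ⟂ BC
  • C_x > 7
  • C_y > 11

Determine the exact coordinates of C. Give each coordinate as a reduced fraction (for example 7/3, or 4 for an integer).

C = (25, 15)

1. C_x = 25  [[BA ⟂ BC ⇒ 2x-9y+85=0] ∩ [|C−(7, 11)|²=340]]
2. C_y = 15  [[BA ⟂ BC ⇒ 2x-9y+85=0] ∩ [|C−(7, 11)|²=340]]
   so C = (25, 15)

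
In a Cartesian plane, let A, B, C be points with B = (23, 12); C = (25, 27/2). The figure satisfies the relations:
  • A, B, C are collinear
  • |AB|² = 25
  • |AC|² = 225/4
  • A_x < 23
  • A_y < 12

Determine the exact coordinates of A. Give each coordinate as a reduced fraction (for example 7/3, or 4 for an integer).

1. A_x = 19  [[A, B, C are collinear ⇒ -3/2x+2y+21/2=0] ∩ [|A−(23, 12)|²=25]]
2. A_y = 9  [[A, B, C are collinear ⇒ -3/2x+2y+21/2=0] ∩ [|A−(23, 12)|²=25]]
   so A = (19, 9)

A = (19, 9)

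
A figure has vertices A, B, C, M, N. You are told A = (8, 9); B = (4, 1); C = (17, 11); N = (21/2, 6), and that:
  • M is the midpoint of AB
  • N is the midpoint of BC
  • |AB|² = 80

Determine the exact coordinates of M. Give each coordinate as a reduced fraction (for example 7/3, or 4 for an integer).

M = (6, 5)

1. M_x = 6  [2·M = A+B = (8, 9)+(4, 1)]
2. M_y = 5  [2·M = A+B = (8, 9)+(4, 1)]
   so M = (6, 5)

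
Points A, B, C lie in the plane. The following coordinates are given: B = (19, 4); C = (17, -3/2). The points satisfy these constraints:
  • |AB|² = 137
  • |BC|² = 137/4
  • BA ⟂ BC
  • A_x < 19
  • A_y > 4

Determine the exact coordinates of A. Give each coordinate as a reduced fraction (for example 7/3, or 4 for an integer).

A = (8, 8)

1. A_x = 8  [[BA ⟂ BC ⇒ -2x-11/2y+60=0] ∩ [|A−(19, 4)|²=137]]
2. A_y = 8  [[BA ⟂ BC ⇒ -2x-11/2y+60=0] ∩ [|A−(19, 4)|²=137]]
   so A = (8, 8)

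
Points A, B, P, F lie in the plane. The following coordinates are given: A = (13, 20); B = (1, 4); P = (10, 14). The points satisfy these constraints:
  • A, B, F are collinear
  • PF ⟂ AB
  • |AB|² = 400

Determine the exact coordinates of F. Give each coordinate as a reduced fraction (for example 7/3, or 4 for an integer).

F = (226/25, 368/25)

1. F_x = 226/25  [[A, B, F are collinear ⇒ 16x-12y+32=0] ∩ [PF ⟂ AB ⇒ -12x-16y+344=0]]
2. F_y = 368/25  [[A, B, F are collinear ⇒ 16x-12y+32=0] ∩ [PF ⟂ AB ⇒ -12x-16y+344=0]]
   so F = (226/25, 368/25)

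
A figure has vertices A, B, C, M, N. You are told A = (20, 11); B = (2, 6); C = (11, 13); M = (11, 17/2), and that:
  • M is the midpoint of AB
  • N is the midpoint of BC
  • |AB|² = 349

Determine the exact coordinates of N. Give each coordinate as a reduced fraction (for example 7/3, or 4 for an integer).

N = (13/2, 19/2)

1. N_x = 13/2  [2·N = B+C = (2, 6)+(11, 13)]
2. N_y = 19/2  [2·N = B+C = (2, 6)+(11, 13)]
   so N = (13/2, 19/2)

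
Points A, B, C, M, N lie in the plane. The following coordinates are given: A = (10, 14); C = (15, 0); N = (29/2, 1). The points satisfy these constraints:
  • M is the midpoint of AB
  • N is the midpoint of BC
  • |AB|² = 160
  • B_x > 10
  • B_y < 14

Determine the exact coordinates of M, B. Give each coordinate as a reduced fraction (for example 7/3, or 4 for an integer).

M = (12, 8)
B = (14, 2)

1. B_x = 14  [B = 2·N−C = 2·(29/2, 1)−(15, 0)]
2. B_y = 2  [B = 2·N−C = 2·(29/2, 1)−(15, 0)]
   so B = (14, 2)
3. M_x = 12  [2·M = A+B = (10, 14)+(14, 2)]
4. M_y = 8  [2·M = A+B = (10, 14)+(14, 2)]
   so M = (12, 8)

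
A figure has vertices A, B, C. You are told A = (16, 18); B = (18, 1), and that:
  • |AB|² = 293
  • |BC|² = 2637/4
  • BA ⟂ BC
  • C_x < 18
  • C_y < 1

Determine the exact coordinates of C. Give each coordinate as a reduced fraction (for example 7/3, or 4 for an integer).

1. C_x = -15/2  [[BA ⟂ BC ⇒ -2x+17y+19=0] ∩ [|C−(18, 1)|²=2637/4]]
2. C_y = -2  [[BA ⟂ BC ⇒ -2x+17y+19=0] ∩ [|C−(18, 1)|²=2637/4]]
   so C = (-15/2, -2)

C = (-15/2, -2)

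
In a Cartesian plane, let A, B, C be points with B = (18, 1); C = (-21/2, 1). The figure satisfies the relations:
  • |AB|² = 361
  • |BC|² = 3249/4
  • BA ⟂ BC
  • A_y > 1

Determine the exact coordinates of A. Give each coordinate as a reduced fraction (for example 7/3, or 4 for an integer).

A = (18, 20)

1. A_x = 18  [[BA ⟂ BC ⇒ -57/2x+513=0] ∩ [|A−(18, 1)|²=361]]
2. A_y = 20  [[BA ⟂ BC ⇒ -57/2x+513=0] ∩ [|A−(18, 1)|²=361]]
   so A = (18, 20)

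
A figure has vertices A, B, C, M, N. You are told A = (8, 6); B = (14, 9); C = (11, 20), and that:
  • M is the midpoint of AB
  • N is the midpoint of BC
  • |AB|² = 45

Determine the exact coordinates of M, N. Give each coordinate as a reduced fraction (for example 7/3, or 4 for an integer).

1. M_x = 11  [2·M = A+B = (8, 6)+(14, 9)]
2. M_y = 15/2  [2·M = A+B = (8, 6)+(14, 9)]
   so M = (11, 15/2)
3. N_x = 25/2  [2·N = B+C = (14, 9)+(11, 20)]
4. N_y = 29/2  [2·N = B+C = (14, 9)+(11, 20)]
   so N = (25/2, 29/2)

M = (11, 15/2)
N = (25/2, 29/2)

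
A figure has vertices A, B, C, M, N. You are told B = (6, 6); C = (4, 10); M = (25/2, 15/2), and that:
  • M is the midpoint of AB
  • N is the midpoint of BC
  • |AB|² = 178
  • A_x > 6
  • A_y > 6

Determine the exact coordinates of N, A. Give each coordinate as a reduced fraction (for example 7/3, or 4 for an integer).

1. A_x = 19  [A = 2·M−B = 2·(25/2, 15/2)−(6, 6)]
2. A_y = 9  [A = 2·M−B = 2·(25/2, 15/2)−(6, 6)]
   so A = (19, 9)
3. N_x = 5  [2·N = B+C = (6, 6)+(4, 10)]
4. N_y = 8  [2·N = B+C = (6, 6)+(4, 10)]
   so N = (5, 8)

N = (5, 8)
A = (19, 9)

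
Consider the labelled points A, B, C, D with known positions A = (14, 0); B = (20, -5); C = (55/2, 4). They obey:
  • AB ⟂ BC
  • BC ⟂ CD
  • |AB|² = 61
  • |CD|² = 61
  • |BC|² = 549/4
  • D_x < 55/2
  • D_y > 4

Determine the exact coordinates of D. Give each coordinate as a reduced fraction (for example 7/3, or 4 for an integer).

D = (43/2, 9)

1. D_x = 43/2  [[BC ⟂ CD ⇒ 15/2x+9y-969/4=0] ∩ [|D−(55/2, 4)|²=61]]
2. D_y = 9  [[BC ⟂ CD ⇒ 15/2x+9y-969/4=0] ∩ [|D−(55/2, 4)|²=61]]
   so D = (43/2, 9)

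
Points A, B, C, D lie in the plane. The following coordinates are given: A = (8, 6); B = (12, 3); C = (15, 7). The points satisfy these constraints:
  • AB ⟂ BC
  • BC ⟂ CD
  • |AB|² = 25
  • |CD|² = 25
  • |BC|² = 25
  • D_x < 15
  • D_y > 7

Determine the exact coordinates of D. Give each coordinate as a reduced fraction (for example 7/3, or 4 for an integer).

1. D_x = 11  [[BC ⟂ CD ⇒ 3x+4y-73=0] ∩ [|D−(15, 7)|²=25]]
2. D_y = 10  [[BC ⟂ CD ⇒ 3x+4y-73=0] ∩ [|D−(15, 7)|²=25]]
   so D = (11, 10)

D = (11, 10)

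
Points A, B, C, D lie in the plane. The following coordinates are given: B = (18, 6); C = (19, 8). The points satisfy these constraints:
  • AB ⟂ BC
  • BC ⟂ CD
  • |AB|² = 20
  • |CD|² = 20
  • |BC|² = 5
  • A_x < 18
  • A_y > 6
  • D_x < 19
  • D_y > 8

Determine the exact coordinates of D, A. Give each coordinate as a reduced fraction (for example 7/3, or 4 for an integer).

1. D_x = 15  [[BC ⟂ CD ⇒ 1x+2y-35=0] ∩ [|D−(19, 8)|²=20]]
2. D_y = 10  [[BC ⟂ CD ⇒ 1x+2y-35=0] ∩ [|D−(19, 8)|²=20]]
   so D = (15, 10)
3. A_x = 14  [[AB ⟂ BC ⇒ -1x-2y+30=0] ∩ [|A−(18, 6)|²=20]]
4. A_y = 8  [[AB ⟂ BC ⇒ -1x-2y+30=0] ∩ [|A−(18, 6)|²=20]]
   so A = (14, 8)

D = (15, 10)
A = (14, 8)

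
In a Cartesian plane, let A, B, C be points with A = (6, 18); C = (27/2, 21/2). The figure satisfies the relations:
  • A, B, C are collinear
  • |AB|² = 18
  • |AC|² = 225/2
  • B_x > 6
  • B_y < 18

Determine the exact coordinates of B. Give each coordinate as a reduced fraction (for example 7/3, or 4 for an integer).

B = (9, 15)

1. B_x = 9  [[A, B, C are collinear ⇒ -15/2x-15/2y+180=0] ∩ [|B−(6, 18)|²=18]]
2. B_y = 15  [[A, B, C are collinear ⇒ -15/2x-15/2y+180=0] ∩ [|B−(6, 18)|²=18]]
   so B = (9, 15)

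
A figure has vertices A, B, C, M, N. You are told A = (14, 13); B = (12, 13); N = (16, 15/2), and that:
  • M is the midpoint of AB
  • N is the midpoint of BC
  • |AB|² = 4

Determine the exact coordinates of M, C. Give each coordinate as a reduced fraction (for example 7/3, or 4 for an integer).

1. M_x = 13  [2·M = A+B = (14, 13)+(12, 13)]
2. M_y = 13  [2·M = A+B = (14, 13)+(12, 13)]
   so M = (13, 13)
3. C_x = 20  [C = 2·N−B = 2·(16, 15/2)−(12, 13)]
4. C_y = 2  [C = 2·N−B = 2·(16, 15/2)−(12, 13)]
   so C = (20, 2)

M = (13, 13)
C = (20, 2)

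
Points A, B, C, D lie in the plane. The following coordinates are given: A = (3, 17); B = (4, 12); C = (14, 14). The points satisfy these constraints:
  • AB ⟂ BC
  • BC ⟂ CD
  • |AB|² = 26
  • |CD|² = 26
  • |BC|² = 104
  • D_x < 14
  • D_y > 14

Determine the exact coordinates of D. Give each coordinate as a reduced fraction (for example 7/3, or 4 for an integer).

D = (13, 19)

1. D_x = 13  [[BC ⟂ CD ⇒ 10x+2y-168=0] ∩ [|D−(14, 14)|²=26]]
2. D_y = 19  [[BC ⟂ CD ⇒ 10x+2y-168=0] ∩ [|D−(14, 14)|²=26]]
   so D = (13, 19)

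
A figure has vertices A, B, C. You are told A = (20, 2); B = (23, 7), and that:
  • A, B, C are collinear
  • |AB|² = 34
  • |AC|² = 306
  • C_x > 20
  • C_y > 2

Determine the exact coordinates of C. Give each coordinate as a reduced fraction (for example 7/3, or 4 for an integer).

C = (29, 17)

1. C_x = 29  [[A, B, C are collinear ⇒ -5x+3y+94=0] ∩ [|C−(20, 2)|²=306]]
2. C_y = 17  [[A, B, C are collinear ⇒ -5x+3y+94=0] ∩ [|C−(20, 2)|²=306]]
   so C = (29, 17)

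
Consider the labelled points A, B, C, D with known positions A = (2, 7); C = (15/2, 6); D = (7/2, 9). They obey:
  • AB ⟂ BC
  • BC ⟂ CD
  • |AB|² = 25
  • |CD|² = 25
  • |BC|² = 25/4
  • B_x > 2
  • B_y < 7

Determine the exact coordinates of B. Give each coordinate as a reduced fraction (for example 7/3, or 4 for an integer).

1. B_x = 6  [[BC ⟂ CD ⇒ 4x-3y-12=0] ∩ [|B−(2, 7)|²=25]]
2. B_y = 4  [[BC ⟂ CD ⇒ 4x-3y-12=0] ∩ [|B−(2, 7)|²=25]]
   so B = (6, 4)

B = (6, 4)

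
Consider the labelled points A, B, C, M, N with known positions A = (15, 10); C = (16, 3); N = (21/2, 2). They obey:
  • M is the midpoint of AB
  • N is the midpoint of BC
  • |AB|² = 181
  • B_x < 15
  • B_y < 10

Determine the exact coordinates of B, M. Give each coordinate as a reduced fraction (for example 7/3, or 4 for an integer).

B = (5, 1)
M = (10, 11/2)

1. B_x = 5  [B = 2·N−C = 2·(21/2, 2)−(16, 3)]
2. B_y = 1  [B = 2·N−C = 2·(21/2, 2)−(16, 3)]
   so B = (5, 1)
3. M_x = 10  [2·M = A+B = (15, 10)+(5, 1)]
4. M_y = 11/2  [2·M = A+B = (15, 10)+(5, 1)]
   so M = (10, 11/2)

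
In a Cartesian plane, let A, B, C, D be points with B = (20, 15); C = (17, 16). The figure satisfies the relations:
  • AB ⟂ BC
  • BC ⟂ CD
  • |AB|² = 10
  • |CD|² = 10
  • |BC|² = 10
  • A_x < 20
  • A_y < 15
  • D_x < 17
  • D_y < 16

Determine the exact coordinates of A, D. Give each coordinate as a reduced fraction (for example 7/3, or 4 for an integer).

A = (19, 12)
D = (16, 13)

1. A_x = 19  [[AB ⟂ BC ⇒ 3x-1y-45=0] ∩ [|A−(20, 15)|²=10]]
2. A_y = 12  [[AB ⟂ BC ⇒ 3x-1y-45=0] ∩ [|A−(20, 15)|²=10]]
   so A = (19, 12)
3. D_x = 16  [[BC ⟂ CD ⇒ -3x+1y+35=0] ∩ [|D−(17, 16)|²=10]]
4. D_y = 13  [[BC ⟂ CD ⇒ -3x+1y+35=0] ∩ [|D−(17, 16)|²=10]]
   so D = (16, 13)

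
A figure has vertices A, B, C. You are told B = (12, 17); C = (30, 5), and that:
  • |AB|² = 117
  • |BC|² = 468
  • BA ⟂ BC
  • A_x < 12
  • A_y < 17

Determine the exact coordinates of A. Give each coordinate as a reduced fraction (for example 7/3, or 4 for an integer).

1. A_x = 6  [[BA ⟂ BC ⇒ 18x-12y-12=0] ∩ [|A−(12, 17)|²=117]]
2. A_y = 8  [[BA ⟂ BC ⇒ 18x-12y-12=0] ∩ [|A−(12, 17)|²=117]]
   so A = (6, 8)

A = (6, 8)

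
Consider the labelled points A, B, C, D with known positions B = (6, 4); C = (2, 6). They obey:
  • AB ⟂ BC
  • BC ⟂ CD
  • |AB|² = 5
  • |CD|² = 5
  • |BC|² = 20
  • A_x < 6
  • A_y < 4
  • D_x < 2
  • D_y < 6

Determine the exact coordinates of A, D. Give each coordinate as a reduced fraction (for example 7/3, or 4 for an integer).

A = (5, 2)
D = (1, 4)

1. A_x = 5  [[AB ⟂ BC ⇒ 4x-2y-16=0] ∩ [|A−(6, 4)|²=5]]
2. A_y = 2  [[AB ⟂ BC ⇒ 4x-2y-16=0] ∩ [|A−(6, 4)|²=5]]
   so A = (5, 2)
3. D_x = 1  [[BC ⟂ CD ⇒ -4x+2y-4=0] ∩ [|D−(2, 6)|²=5]]
4. D_y = 4  [[BC ⟂ CD ⇒ -4x+2y-4=0] ∩ [|D−(2, 6)|²=5]]
   so D = (1, 4)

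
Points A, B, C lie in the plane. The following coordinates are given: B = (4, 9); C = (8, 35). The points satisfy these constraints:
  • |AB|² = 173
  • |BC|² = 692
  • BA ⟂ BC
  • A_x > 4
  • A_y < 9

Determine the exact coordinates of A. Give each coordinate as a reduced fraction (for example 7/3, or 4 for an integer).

1. A_x = 17  [[BA ⟂ BC ⇒ 4x+26y-250=0] ∩ [|A−(4, 9)|²=173]]
2. A_y = 7  [[BA ⟂ BC ⇒ 4x+26y-250=0] ∩ [|A−(4, 9)|²=173]]
   so A = (17, 7)

A = (17, 7)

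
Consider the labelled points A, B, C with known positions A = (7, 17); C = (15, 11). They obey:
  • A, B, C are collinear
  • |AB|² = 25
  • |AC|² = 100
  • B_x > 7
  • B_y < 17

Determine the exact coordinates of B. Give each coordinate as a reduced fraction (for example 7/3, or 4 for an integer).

B = (11, 14)

1. B_x = 11  [[A, B, C are collinear ⇒ -6x-8y+178=0] ∩ [|B−(7, 17)|²=25]]
2. B_y = 14  [[A, B, C are collinear ⇒ -6x-8y+178=0] ∩ [|B−(7, 17)|²=25]]
   so B = (11, 14)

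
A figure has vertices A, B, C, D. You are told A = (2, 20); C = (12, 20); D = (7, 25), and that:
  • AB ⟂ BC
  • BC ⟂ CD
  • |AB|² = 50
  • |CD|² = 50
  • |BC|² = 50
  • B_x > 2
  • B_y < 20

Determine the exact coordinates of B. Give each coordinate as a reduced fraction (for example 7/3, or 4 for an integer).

1. B_x = 7  [[BC ⟂ CD ⇒ 5x-5y+40=0] ∩ [|B−(2, 20)|²=50]]
2. B_y = 15  [[BC ⟂ CD ⇒ 5x-5y+40=0] ∩ [|B−(2, 20)|²=50]]
   so B = (7, 15)

B = (7, 15)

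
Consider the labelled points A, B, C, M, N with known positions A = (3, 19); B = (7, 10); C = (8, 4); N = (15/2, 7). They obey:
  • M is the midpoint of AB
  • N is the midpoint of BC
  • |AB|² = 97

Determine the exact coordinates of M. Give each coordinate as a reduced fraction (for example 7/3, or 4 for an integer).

1. M_x = 5  [2·M = A+B = (3, 19)+(7, 10)]
2. M_y = 29/2  [2·M = A+B = (3, 19)+(7, 10)]
   so M = (5, 29/2)

M = (5, 29/2)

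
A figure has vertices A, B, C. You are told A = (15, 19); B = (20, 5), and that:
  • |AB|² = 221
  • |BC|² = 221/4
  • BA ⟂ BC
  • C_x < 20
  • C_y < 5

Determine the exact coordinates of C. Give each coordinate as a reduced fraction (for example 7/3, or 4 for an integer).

1. C_x = 13  [[BA ⟂ BC ⇒ -5x+14y+30=0] ∩ [|C−(20, 5)|²=221/4]]
2. C_y = 5/2  [[BA ⟂ BC ⇒ -5x+14y+30=0] ∩ [|C−(20, 5)|²=221/4]]
   so C = (13, 5/2)

C = (13, 5/2)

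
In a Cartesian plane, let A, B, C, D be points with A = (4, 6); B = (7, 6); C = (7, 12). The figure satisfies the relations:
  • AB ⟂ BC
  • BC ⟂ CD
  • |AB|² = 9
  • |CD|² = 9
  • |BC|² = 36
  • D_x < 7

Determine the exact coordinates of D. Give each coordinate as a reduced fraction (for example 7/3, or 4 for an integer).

1. D_x = 4  [[BC ⟂ CD ⇒ 6y-72=0] ∩ [|D−(7, 12)|²=9]]
2. D_y = 12  [[BC ⟂ CD ⇒ 6y-72=0] ∩ [|D−(7, 12)|²=9]]
   so D = (4, 12)

D = (4, 12)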